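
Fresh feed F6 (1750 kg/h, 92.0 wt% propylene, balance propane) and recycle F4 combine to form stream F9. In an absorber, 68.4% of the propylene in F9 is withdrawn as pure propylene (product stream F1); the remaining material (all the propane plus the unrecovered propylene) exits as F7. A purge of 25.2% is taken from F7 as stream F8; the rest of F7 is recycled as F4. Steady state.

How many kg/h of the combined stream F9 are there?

propane enters only via F6 and leaves only via the purge: 1750×0.080 = 0.252×(propane in F7), and the absorber passes all propane, so propane in F9 = propane in F7 = 555.56 kg/h.
propylene in F9: m_A = 1750×0.920 + (1−0.252)·(1−0.684)·m_A, so m_A = 1610/0.7636 = 2108.3 kg/h.
F9 = 2108.3 + 555.56 = 2663.9 kg/h.

2664 kg/h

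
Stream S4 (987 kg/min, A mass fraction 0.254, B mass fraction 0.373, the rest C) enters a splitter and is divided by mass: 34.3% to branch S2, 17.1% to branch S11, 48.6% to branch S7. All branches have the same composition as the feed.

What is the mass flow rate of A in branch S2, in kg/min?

85.99 kg/min

Branch S2 total = 0.343×987 = 338.54 kg/min.
A in S2 = 0.254×338.54 = 85.989 kg/min.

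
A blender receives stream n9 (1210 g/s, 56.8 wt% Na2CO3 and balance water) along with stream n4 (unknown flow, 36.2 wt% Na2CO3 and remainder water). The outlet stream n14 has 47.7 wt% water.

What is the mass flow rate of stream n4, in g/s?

338.2 g/s

Let n4 be the unknown flow. Total out = 1210 + n4.
water balance: 522.72 + 0.638·n4 = 0.477·(1210 + n4)
(0.638 − 0.477)·n4 = 0.477×1210 − 522.72 = 54.45
n4 = 54.45 / 0.161 = 338.2 g/s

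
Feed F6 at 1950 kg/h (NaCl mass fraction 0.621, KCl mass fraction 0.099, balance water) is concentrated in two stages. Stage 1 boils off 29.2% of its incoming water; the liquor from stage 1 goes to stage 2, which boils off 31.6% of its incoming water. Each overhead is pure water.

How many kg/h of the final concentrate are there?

water in feed = 1950×0.280 = 546 kg/h.
After stage 1: water left = (1−0.292)×546 = 386.57; stream total = 1790.6 kg/h.
After stage 2: water left = (1−0.316)×386.57 = 264.41; final concentrate = 1668.4 kg/h.

1668 kg/h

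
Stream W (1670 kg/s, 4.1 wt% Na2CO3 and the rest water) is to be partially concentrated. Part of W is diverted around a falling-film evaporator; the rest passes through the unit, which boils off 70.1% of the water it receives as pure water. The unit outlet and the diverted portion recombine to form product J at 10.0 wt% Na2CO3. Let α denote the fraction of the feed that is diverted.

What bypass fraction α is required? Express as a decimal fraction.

All 1670×0.041 = 68.47 kg/s of Na2CO3 reaches J, so J = 68.47/0.100 = 684.7 kg/s and vapour = 985.3 kg/s.
The evaporator receives (1−α)·1670 of feed at 0.959 water and removes 0.701 of that water:
0.701×0.959×(1−α)×1670 = 985.3
(1−α) = 985.3/1122.7 = 0.8776;  α = 0.1224.

0.122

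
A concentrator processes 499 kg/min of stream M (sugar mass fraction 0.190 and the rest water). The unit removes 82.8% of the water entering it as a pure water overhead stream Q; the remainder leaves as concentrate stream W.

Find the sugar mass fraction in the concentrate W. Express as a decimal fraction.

sugar is not removed: 499×0.190 = 94.81 kg/min of sugar enters W.
water entering = 499×0.810 = 404.19 kg/min; overhead removed = 0.828×404.19 = 334.67 kg/min.
Concentrate = 499 − 334.67 = 164.33 kg/min.
Mass fraction = 94.81/164.33 = 0.577.

0.577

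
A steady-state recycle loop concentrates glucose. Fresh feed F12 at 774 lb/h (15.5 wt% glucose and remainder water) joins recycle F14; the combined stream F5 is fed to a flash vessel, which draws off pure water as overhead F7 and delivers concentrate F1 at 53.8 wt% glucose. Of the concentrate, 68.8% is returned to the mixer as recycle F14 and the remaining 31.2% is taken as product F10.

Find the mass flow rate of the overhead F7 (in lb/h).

Overall glucose balance (none leaves overhead): glucose in fresh feed = glucose in product, i.e. 774×0.155 = (1−0.688)·F1·0.538.
F1 = 119.97/(0.538×0.312) = 714.72 lb/h.
Recycle F14 = 0.688×714.72 = 491.73 lb/h.
Combined feed F5 = 774 + 491.73 = 1265.7 lb/h.
Overhead F7 = F5 − F1 = 1265.7 − 714.72 = 551.01 lb/h.

551 lb/h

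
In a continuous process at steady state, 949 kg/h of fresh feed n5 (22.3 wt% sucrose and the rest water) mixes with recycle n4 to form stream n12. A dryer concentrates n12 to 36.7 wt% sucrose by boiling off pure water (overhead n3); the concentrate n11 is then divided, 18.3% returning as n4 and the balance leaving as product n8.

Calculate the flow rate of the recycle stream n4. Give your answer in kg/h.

129.2 kg/h

Overall sucrose balance (none leaves overhead): sucrose in fresh feed = sucrose in product, i.e. 949×0.223 = (1−0.183)·n11·0.367.
n11 = 211.63/(0.367×0.817) = 705.8 kg/h.
Recycle n4 = 0.183×705.8 = 129.16 kg/h.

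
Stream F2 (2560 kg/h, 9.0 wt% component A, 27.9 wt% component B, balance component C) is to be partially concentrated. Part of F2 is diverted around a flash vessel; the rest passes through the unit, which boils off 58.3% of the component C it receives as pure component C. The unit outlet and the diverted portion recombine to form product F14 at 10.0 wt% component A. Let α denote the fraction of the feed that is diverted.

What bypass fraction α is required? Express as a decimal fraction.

0.728

All 2560×0.090 = 230.4 kg/h of component A reaches F14, so F14 = 230.4/0.100 = 2304 kg/h and vapour = 256 kg/h.
The evaporator receives (1−α)·2560 of feed at 0.631 component C and removes 0.583 of that component C:
0.583×0.631×(1−α)×2560 = 256
(1−α) = 256/941.75 = 0.2718;  α = 0.7282.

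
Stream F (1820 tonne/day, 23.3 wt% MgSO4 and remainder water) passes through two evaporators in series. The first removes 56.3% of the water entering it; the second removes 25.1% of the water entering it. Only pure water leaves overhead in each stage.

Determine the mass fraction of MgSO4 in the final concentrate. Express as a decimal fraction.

water in feed = 1820×0.767 = 1395.9 tonne/day.
After stage 1: water left = (1−0.563)×1395.9 = 610.03; stream total = 1034.1 tonne/day.
After stage 2: water left = (1−0.251)×610.03 = 456.91; final concentrate = 880.97 tonne/day.
MgSO4 fraction = 424.06/880.97 = 0.481.

0.481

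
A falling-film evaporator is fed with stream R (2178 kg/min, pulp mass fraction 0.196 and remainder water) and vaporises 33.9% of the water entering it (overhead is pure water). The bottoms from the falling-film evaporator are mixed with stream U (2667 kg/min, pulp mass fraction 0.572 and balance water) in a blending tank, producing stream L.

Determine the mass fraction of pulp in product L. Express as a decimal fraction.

0.459

Vapour removed = 0.339×0.804×2178 = 593.63 kg/min; concentrate = 1584.4 kg/min.
pulp reaching the mixer = 426.89 (from concentrate) + 2667×0.572 = 1952.4 kg/min.
Product flow = 1584.4 + 2667 = 4251.4 kg/min; pulp fraction = 0.459.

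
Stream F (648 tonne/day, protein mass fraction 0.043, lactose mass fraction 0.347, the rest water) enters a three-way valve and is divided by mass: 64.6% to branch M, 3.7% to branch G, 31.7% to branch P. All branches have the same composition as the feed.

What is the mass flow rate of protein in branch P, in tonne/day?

8.833 tonne/day

Branch P total = 0.317×648 = 205.42 tonne/day.
protein in P = 0.043×205.42 = 8.8329 tonne/day.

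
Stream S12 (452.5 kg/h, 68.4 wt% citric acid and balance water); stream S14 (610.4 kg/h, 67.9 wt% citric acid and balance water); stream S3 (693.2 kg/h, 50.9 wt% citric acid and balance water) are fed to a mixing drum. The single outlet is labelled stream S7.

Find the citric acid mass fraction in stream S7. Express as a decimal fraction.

0.613

Total flow out = 452.5 + 610.4 + 693.2 = 1756.1 kg/h.
citric acid in = 452.5×0.684 + 610.4×0.679 + 693.2×0.509 = 1076.8 kg/h.
citric acid mass fraction in S7 = 1076.8/1756.1 = 0.613.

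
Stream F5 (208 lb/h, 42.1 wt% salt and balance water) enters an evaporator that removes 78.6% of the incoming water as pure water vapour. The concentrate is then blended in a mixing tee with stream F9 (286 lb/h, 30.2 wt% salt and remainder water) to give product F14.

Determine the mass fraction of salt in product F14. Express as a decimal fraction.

Vapour removed = 0.786×0.579×208 = 94.66 lb/h; concentrate = 113.34 lb/h.
salt reaching the mixer = 87.568 (from concentrate) + 286×0.302 = 173.94 lb/h.
Product flow = 113.34 + 286 = 399.34 lb/h; salt fraction = 0.436.

0.436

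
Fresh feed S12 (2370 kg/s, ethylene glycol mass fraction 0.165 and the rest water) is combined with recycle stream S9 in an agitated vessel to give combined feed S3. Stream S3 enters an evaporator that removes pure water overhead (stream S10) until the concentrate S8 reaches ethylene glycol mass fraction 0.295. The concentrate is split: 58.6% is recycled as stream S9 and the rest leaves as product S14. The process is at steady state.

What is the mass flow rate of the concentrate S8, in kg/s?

3202 kg/s

Overall ethylene glycol balance (none leaves overhead): ethylene glycol in fresh feed = ethylene glycol in product, i.e. 2370×0.165 = (1−0.586)·S8·0.295.
S8 = 391.05/(0.295×0.414) = 3201.9 kg/s.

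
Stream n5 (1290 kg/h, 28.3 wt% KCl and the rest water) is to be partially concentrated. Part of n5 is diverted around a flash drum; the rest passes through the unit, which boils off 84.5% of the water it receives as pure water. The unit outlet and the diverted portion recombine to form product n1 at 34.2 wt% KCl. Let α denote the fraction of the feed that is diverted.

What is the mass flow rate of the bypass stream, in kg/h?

All 1290×0.283 = 365.07 kg/h of KCl reaches n1, so n1 = 365.07/0.342 = 1067.5 kg/h and vapour = 222.54 kg/h.
The evaporator receives (1−α)·1290 of feed at 0.717 water and removes 0.845 of that water:
0.845×0.717×(1−α)×1290 = 222.54
(1−α) = 222.54/781.57 = 0.2847;  α = 0.7153.
Bypass flow = 0.7153×1290 = 922.68 kg/h.

922.7 kg/h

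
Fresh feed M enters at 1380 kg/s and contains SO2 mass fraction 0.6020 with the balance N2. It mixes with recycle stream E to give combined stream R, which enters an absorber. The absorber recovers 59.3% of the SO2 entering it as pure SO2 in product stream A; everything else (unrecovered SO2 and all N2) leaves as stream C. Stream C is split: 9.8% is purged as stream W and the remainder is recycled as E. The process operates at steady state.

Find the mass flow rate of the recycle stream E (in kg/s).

N2 enters only via M and leaves only via the purge: 1380×0.398 = 0.098×(N2 in C), and the absorber passes all N2, so N2 in R = N2 in C = 5604.5 kg/s.
SO2 in R: m_A = 1380×0.602 + (1−0.098)·(1−0.593)·m_A, so m_A = 830.76/0.6329 = 1312.7 kg/s.
C = (1−0.593)×1312.7 + 5604.5 = 6138.7 kg/s.
Recycle E = (1−0.098)×6138.7 = 5537.1 kg/s.

5537 kg/s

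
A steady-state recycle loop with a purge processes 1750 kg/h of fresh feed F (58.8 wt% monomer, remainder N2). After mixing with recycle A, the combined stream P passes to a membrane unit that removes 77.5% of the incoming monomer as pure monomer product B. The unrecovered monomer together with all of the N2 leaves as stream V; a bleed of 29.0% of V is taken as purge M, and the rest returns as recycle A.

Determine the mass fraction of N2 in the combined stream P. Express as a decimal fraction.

N2 enters only via F and leaves only via the purge: 1750×0.412 = 0.290×(N2 in V), and the membrane unit passes all N2, so N2 in P = N2 in V = 2486.2 kg/h.
monomer in P: m_A = 1750×0.588 + (1−0.290)·(1−0.775)·m_A, so m_A = 1029/0.8403 = 1224.6 kg/h.
P = 1224.6 + 2486.2 = 3710.8 kg/h.
N2 fraction in P = 2486.2/3710.8 = 0.670.

0.670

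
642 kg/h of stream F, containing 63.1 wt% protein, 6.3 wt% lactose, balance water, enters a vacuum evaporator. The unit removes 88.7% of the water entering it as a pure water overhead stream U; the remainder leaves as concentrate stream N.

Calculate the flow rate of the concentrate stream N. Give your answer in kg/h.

water entering = 642×0.306 = 196.45 kg/h; overhead removed = 0.887×196.45 = 174.25 kg/h.
Concentrate = 642 − 174.25 = 467.75 kg/h.

467.7 kg/h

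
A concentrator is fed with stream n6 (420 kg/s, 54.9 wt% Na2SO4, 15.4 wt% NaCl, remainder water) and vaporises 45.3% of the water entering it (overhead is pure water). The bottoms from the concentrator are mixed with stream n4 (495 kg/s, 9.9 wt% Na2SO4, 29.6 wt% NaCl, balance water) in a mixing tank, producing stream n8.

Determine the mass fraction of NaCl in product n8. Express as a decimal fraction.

Vapour removed = 0.453×0.297×420 = 56.507 kg/s; concentrate = 363.49 kg/s.
NaCl reaching the mixer = 64.68 (from concentrate) + 495×0.296 = 211.2 kg/s.
Product flow = 363.49 + 495 = 858.49 kg/s; NaCl fraction = 0.246.

0.246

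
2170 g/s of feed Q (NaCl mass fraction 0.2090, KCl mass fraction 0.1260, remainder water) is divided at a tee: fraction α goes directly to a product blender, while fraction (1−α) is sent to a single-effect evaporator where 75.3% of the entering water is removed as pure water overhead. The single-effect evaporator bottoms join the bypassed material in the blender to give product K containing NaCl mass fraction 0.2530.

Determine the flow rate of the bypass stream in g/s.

1416 g/s

All 2170×0.209 = 453.53 g/s of NaCl reaches K, so K = 453.53/0.253 = 1792.6 g/s and vapour = 377.39 g/s.
The evaporator receives (1−α)·2170 of feed at 0.665 water and removes 0.753 of that water:
0.753×0.665×(1−α)×2170 = 377.39
(1−α) = 377.39/1086.6 = 0.3473;  α = 0.6527.
Bypass flow = 0.6527×2170 = 1416.3 g/s.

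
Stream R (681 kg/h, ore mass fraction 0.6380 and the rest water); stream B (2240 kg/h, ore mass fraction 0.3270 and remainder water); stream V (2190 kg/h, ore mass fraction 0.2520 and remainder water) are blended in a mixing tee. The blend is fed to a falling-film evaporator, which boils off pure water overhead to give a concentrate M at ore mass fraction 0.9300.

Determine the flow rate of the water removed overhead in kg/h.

ore entering = 681×0.638 + 2240×0.327 + 2190×0.252 = 1718.8 kg/h.
All ore reports to M, so M = 1718.8/0.930 = 1848.2 kg/h.
Total feed = 5111 kg/h; overhead = 5111 − 1848.2 = 3262.8 kg/h.

3263 kg/h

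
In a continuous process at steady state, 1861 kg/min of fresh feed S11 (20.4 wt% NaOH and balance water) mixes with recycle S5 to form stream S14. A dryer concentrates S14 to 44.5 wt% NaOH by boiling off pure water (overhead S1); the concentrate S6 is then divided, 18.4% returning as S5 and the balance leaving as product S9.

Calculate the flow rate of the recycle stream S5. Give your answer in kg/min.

Overall NaOH balance (none leaves overhead): NaOH in fresh feed = NaOH in product, i.e. 1861×0.204 = (1−0.184)·S6·0.445.
S6 = 379.64/(0.445×0.816) = 1045.5 kg/min.
Recycle S5 = 0.184×1045.5 = 192.37 kg/min.

192.4 kg/min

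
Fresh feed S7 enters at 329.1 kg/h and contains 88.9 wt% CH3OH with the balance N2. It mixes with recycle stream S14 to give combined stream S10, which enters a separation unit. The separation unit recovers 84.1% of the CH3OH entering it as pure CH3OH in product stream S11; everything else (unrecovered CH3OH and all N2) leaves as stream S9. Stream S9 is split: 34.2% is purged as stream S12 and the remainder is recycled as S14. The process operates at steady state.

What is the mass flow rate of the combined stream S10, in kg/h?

N2 enters only via S7 and leaves only via the purge: 329.1×0.111 = 0.342×(N2 in S9), and the separation unit passes all N2, so N2 in S10 = N2 in S9 = 106.81 kg/h.
CH3OH in S10: m_A = 329.1×0.889 + (1−0.342)·(1−0.841)·m_A, so m_A = 292.57/0.8954 = 326.76 kg/h.
S10 = 326.76 + 106.81 = 433.57 kg/h.

433.6 kg/h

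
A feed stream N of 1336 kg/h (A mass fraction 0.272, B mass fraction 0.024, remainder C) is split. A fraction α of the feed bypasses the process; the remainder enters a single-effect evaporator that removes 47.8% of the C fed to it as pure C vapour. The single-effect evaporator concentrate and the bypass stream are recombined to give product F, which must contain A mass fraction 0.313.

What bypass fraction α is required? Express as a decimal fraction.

0.611

All 1336×0.272 = 363.39 kg/h of A reaches F, so F = 363.39/0.313 = 1161 kg/h and vapour = 175 kg/h.
The evaporator receives (1−α)·1336 of feed at 0.704 C and removes 0.478 of that C:
0.478×0.704×(1−α)×1336 = 175
(1−α) = 175/449.58 = 0.3893;  α = 0.6107.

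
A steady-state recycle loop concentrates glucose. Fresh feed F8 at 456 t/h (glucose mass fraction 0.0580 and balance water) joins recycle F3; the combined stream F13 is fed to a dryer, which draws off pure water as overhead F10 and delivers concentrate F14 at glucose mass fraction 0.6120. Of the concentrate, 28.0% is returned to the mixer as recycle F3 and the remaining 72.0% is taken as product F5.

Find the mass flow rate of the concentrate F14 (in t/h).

60.02 t/h

Overall glucose balance (none leaves overhead): glucose in fresh feed = glucose in product, i.e. 456×0.058 = (1−0.280)·F14·0.612.
F14 = 26.448/(0.612×0.720) = 60.022 t/h.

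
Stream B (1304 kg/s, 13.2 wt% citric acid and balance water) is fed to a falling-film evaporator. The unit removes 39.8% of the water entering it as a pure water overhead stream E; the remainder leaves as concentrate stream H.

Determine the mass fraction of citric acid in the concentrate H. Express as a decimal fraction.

0.202

citric acid is not removed: 1304×0.132 = 172.13 kg/s of citric acid enters H.
water entering = 1304×0.868 = 1131.9 kg/s; overhead removed = 0.398×1131.9 = 450.49 kg/s.
Concentrate = 1304 − 450.49 = 853.51 kg/s.
Mass fraction = 172.13/853.51 = 0.202.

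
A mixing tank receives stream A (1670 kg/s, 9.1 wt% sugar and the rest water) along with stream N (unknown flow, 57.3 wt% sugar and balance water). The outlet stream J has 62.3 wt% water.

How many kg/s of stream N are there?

2437 kg/s

Let N be the unknown flow. Total out = 1670 + N.
water balance: 1518 + 0.427·N = 0.623·(1670 + N)
(0.427 − 0.623)·N = 0.623×1670 − 1518 = -477.62
N = -477.62 / -0.196 = 2436.8 kg/s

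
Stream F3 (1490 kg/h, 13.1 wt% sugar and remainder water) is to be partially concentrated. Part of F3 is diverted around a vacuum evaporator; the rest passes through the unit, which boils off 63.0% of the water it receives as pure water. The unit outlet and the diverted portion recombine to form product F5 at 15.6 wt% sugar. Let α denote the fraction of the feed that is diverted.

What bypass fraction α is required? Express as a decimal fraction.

0.707

All 1490×0.131 = 195.19 kg/h of sugar reaches F5, so F5 = 195.19/0.156 = 1251.2 kg/h and vapour = 238.78 kg/h.
The evaporator receives (1−α)·1490 of feed at 0.869 water and removes 0.630 of that water:
0.630×0.869×(1−α)×1490 = 238.78
(1−α) = 238.78/815.73 = 0.2927;  α = 0.7073.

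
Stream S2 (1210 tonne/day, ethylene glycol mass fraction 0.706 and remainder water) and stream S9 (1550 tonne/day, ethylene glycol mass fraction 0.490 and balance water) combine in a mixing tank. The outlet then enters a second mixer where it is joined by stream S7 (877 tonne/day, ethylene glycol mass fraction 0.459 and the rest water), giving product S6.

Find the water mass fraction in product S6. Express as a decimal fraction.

Overall, product flow = 3637 tonne/day.
water in = 1210×0.294 + 1550×0.510 + 877×0.541 = 1620.7 tonne/day.
water fraction in S6 = 0.446.

0.446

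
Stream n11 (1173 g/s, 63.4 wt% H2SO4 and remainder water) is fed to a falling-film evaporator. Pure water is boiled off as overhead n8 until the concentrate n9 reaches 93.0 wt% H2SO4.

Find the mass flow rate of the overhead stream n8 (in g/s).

H2SO4 is conserved: 1173×0.634 = 743.68 g/s all reports to the concentrate.
Concentrate = 743.68/(target fraction) = 799.66 g/s.
Overhead = 1173 − 799.66 = 373.34 g/s.

373.3 g/s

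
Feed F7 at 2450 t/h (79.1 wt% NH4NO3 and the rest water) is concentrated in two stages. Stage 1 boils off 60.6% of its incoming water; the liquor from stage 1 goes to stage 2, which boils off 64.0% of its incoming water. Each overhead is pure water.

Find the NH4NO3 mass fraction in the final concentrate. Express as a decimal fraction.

0.964

water in feed = 2450×0.209 = 512.05 t/h.
After stage 1: water left = (1−0.606)×512.05 = 201.75; stream total = 2139.7 t/h.
After stage 2: water left = (1−0.640)×201.75 = 72.629; final concentrate = 2010.6 t/h.
NH4NO3 fraction = 1938/2010.6 = 0.964.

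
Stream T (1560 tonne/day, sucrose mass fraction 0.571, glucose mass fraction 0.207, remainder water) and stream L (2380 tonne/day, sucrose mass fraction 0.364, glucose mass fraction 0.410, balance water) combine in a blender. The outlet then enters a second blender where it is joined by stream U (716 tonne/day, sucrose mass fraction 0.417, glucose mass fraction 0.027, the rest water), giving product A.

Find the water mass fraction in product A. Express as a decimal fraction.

Overall, product flow = 4656 tonne/day.
water in = 1560×0.222 + 2380×0.226 + 716×0.556 = 1282.3 tonne/day.
water fraction in A = 0.275.

0.275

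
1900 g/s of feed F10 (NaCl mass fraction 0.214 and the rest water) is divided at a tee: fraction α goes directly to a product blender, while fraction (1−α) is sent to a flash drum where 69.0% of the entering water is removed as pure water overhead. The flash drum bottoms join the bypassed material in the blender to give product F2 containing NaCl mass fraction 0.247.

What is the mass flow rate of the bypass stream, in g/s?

1432 g/s

All 1900×0.214 = 406.6 g/s of NaCl reaches F2, so F2 = 406.6/0.247 = 1646.2 g/s and vapour = 253.85 g/s.
The evaporator receives (1−α)·1900 of feed at 0.786 water and removes 0.690 of that water:
0.690×0.786×(1−α)×1900 = 253.85
(1−α) = 253.85/1030.4 = 0.2463;  α = 0.7537.
Bypass flow = 0.7537×1900 = 1431.9 g/s.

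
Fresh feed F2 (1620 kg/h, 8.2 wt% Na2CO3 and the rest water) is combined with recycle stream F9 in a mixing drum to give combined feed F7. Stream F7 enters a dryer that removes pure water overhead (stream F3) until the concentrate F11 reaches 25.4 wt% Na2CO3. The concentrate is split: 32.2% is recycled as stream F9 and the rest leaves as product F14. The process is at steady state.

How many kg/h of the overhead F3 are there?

1097 kg/h

Overall Na2CO3 balance (none leaves overhead): Na2CO3 in fresh feed = Na2CO3 in product, i.e. 1620×0.082 = (1−0.322)·F11·0.254.
F11 = 132.84/(0.254×0.678) = 771.37 kg/h.
Recycle F9 = 0.322×771.37 = 248.38 kg/h.
Combined feed F7 = 1620 + 248.38 = 1868.4 kg/h.
Overhead F3 = F7 − F11 = 1868.4 − 771.37 = 1097 kg/h.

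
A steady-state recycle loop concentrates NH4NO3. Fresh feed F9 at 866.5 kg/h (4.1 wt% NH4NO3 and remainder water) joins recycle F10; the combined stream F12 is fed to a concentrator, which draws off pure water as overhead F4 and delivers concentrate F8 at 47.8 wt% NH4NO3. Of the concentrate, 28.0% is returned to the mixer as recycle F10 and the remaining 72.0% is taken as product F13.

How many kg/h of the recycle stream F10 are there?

Overall NH4NO3 balance (none leaves overhead): NH4NO3 in fresh feed = NH4NO3 in product, i.e. 866.5×0.041 = (1−0.280)·F8·0.478.
F8 = 35.526/(0.478×0.720) = 103.23 kg/h.
Recycle F10 = 0.280×103.23 = 28.903 kg/h.

28.9 kg/h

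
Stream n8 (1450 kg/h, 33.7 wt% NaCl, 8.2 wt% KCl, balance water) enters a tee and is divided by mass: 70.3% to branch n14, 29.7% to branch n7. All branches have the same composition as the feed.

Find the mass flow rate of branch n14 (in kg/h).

Branch n14 flow = 0.703×1450 = 1019.3 kg/h.

1019 kg/h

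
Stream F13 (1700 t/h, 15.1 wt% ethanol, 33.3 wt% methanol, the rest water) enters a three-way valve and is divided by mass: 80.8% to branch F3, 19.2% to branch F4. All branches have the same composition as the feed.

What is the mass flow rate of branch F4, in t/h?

Branch F4 flow = 0.192×1700 = 326.4 t/h.

326.4 t/h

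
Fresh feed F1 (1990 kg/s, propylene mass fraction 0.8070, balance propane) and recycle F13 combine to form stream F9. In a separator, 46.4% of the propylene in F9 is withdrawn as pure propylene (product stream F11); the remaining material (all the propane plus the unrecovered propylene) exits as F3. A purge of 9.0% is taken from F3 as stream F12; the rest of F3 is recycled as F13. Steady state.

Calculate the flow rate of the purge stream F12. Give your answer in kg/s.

propane enters only via F1 and leaves only via the purge: 1990×0.193 = 0.090×(propane in F3), and the separator passes all propane, so propane in F9 = propane in F3 = 4267.4 kg/s.
propylene in F9: m_A = 1990×0.807 + (1−0.090)·(1−0.464)·m_A, so m_A = 1605.9/0.5122 = 3135.1 kg/s.
F3 = (1−0.464)×3135.1 + 4267.4 = 5947.9 kg/s.
Purge F12 = 0.090×5947.9 = 535.31 kg/s.

535.3 kg/s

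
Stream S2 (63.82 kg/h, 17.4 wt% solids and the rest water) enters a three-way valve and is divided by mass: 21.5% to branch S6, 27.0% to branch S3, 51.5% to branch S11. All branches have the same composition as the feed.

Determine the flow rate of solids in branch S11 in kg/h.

Branch S11 total = 0.515×63.82 = 32.867 kg/h.
solids in S11 = 0.174×32.867 = 5.7189 kg/h.

5.719 kg/h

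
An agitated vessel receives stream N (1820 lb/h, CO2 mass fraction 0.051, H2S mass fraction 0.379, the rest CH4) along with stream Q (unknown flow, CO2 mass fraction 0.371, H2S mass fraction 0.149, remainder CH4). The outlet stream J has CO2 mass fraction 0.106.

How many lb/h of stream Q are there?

Let Q be the unknown flow. Total out = 1820 + Q.
CO2 balance: 92.82 + 0.371·Q = 0.106·(1820 + Q)
(0.371 − 0.106)·Q = 0.106×1820 − 92.82 = 100.1
Q = 100.1 / 0.265 = 377.74 lb/h

377.7 lb/h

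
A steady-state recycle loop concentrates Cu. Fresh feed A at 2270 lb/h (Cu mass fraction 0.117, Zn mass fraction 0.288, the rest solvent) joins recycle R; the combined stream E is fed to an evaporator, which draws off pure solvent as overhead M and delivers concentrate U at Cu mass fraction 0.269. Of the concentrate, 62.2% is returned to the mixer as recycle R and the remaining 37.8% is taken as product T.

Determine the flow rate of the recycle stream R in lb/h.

1625 lb/h

Overall Cu balance (none leaves overhead): Cu in fresh feed = Cu in product, i.e. 2270×0.117 = (1−0.622)·U·0.269.
U = 265.59/(0.269×0.378) = 2612 lb/h.
Recycle R = 0.622×2612 = 1624.6 lb/h.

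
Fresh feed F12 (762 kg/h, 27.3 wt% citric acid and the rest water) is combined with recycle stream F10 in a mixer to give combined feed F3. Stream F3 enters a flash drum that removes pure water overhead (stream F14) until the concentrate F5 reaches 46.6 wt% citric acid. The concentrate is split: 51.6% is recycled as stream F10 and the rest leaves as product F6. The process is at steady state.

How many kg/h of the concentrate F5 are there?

922.3 kg/h

Overall citric acid balance (none leaves overhead): citric acid in fresh feed = citric acid in product, i.e. 762×0.273 = (1−0.516)·F5·0.466.
F5 = 208.03/(0.466×0.484) = 922.33 kg/h.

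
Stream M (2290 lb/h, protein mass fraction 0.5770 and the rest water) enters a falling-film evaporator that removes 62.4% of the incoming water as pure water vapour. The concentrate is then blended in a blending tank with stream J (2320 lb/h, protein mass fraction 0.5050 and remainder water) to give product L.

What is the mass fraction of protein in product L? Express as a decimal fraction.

Vapour removed = 0.624×0.423×2290 = 604.45 lb/h; concentrate = 1685.5 lb/h.
protein reaching the mixer = 1321.3 (from concentrate) + 2320×0.505 = 2492.9 lb/h.
Product flow = 1685.5 + 2320 = 4005.5 lb/h; protein fraction = 0.6224.

0.6224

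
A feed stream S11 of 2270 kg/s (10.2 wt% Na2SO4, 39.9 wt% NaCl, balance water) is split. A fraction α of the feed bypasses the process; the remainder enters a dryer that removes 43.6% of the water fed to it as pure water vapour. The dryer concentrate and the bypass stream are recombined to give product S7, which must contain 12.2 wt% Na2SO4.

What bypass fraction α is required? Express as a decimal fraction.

All 2270×0.102 = 231.54 kg/s of Na2SO4 reaches S7, so S7 = 231.54/0.122 = 1897.9 kg/s and vapour = 372.13 kg/s.
The evaporator receives (1−α)·2270 of feed at 0.499 water and removes 0.436 of that water:
0.436×0.499×(1−α)×2270 = 372.13
(1−α) = 372.13/493.87 = 0.7535;  α = 0.2465.

0.247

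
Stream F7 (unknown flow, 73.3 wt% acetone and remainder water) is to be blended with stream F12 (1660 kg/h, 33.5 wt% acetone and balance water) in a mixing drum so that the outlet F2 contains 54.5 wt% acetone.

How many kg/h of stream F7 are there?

1854 kg/h

Let F7 be the unknown flow. Total out = 1660 + F7.
acetone balance: 556.1 + 0.733·F7 = 0.545·(1660 + F7)
(0.733 − 0.545)·F7 = 0.545×1660 − 556.1 = 348.6
F7 = 348.6 / 0.188 = 1854.3 kg/h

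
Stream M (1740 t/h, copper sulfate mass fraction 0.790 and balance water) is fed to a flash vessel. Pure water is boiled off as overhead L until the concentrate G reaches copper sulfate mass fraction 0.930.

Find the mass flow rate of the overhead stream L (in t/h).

261.9 t/h

copper sulfate is conserved: 1740×0.790 = 1374.6 t/h all reports to the concentrate.
Concentrate = 1374.6/(target fraction) = 1478.1 t/h.
Overhead = 1740 − 1478.1 = 261.94 t/h.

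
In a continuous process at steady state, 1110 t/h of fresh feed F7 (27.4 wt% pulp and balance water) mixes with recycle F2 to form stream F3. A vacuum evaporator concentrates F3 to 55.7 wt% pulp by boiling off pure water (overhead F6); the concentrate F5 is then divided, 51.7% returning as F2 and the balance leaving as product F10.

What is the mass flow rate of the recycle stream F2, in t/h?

584.5 t/h

Overall pulp balance (none leaves overhead): pulp in fresh feed = pulp in product, i.e. 1110×0.274 = (1−0.517)·F5·0.557.
F5 = 304.14/(0.557×0.483) = 1130.5 t/h.
Recycle F2 = 0.517×1130.5 = 584.47 t/h.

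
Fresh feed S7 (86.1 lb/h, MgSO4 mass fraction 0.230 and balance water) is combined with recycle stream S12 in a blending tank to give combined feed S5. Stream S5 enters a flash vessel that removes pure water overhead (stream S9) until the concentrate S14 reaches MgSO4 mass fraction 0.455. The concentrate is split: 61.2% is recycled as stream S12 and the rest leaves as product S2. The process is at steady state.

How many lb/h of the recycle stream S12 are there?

68.65 lb/h

Overall MgSO4 balance (none leaves overhead): MgSO4 in fresh feed = MgSO4 in product, i.e. 86.1×0.230 = (1−0.612)·S14·0.455.
S14 = 19.803/(0.455×0.388) = 112.17 lb/h.
Recycle S12 = 0.612×112.17 = 68.65 lb/h.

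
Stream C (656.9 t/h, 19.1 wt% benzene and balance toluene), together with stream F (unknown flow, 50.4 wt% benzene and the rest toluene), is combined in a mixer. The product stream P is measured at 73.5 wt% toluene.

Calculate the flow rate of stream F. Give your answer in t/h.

Let F be the unknown flow. Total out = 656.9 + F.
toluene balance: 531.43 + 0.496·F = 0.735·(656.9 + F)
(0.496 − 0.735)·F = 0.735×656.9 − 531.43 = -48.611
F = -48.611 / -0.239 = 203.39 t/h

203.4 t/h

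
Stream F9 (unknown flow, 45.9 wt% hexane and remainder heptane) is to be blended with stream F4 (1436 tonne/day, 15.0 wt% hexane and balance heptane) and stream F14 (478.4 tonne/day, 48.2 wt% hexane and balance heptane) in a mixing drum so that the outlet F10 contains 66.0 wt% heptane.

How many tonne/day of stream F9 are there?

1722 tonne/day

Let F9 be the unknown flow. Total out = 1914.4 + F9.
heptane balance: 1468.4 + 0.541·F9 = 0.660·(1914.4 + F9)
(0.541 − 0.660)·F9 = 0.660×1914.4 − 1468.4 = -204.91
F9 = -204.91 / -0.119 = 1721.9 tonne/day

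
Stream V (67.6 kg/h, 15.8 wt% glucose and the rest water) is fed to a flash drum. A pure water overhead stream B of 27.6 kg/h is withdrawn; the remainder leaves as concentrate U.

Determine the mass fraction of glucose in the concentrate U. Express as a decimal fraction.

0.267

glucose is not removed: 67.6×0.158 = 10.681 kg/h of glucose enters U.
Concentrate = 67.6 − 27.6 = 40 kg/h.
Mass fraction = 10.681/40 = 0.267.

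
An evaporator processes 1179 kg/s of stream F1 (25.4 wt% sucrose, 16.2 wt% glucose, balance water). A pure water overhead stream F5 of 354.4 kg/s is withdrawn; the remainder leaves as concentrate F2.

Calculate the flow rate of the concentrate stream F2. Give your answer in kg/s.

824.6 kg/s

Concentrate = 1179 − 354.4 = 824.6 kg/s.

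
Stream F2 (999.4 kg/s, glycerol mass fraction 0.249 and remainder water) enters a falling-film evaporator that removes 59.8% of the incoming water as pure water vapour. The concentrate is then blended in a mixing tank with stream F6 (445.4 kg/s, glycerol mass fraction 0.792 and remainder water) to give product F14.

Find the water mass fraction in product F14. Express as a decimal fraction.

Vapour removed = 0.598×0.751×999.4 = 448.83 kg/s; concentrate = 550.57 kg/s.
water reaching the mixer = 301.72 (from concentrate) + 445.4×0.208 = 394.36 kg/s.
Product flow = 550.57 + 445.4 = 995.97 kg/s; water fraction = 0.396.

0.396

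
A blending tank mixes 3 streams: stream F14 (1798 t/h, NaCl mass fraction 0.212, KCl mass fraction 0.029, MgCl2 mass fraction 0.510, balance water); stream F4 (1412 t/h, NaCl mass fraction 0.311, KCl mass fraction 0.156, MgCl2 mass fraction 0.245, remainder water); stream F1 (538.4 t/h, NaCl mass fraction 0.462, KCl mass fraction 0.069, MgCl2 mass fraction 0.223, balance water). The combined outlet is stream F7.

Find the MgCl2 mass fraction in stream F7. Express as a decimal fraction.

Total flow out = 1798 + 1412 + 538.4 = 3748.4 t/h.
MgCl2 in = 1798×0.510 + 1412×0.245 + 538.4×0.223 = 1383 t/h.
MgCl2 mass fraction in F7 = 1383/3748.4 = 0.369.

0.369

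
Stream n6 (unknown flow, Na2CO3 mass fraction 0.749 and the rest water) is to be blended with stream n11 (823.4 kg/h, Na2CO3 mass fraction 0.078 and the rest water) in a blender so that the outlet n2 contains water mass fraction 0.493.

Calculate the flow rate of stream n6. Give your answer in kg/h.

Let n6 be the unknown flow. Total out = 823.4 + n6.
water balance: 759.17 + 0.251·n6 = 0.493·(823.4 + n6)
(0.251 − 0.493)·n6 = 0.493×823.4 − 759.17 = -353.24
n6 = -353.24 / -0.242 = 1459.7 kg/h

1460 kg/h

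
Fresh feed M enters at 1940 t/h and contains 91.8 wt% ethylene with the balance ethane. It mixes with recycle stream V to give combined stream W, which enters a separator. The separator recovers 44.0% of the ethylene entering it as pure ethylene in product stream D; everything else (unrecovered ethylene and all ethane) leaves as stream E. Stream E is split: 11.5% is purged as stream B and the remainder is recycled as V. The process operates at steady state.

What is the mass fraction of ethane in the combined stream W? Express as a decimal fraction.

0.281

ethane enters only via M and leaves only via the purge: 1940×0.082 = 0.115×(ethane in E), and the separator passes all ethane, so ethane in W = ethane in E = 1383.3 t/h.
ethylene in W: m_A = 1940×0.918 + (1−0.115)·(1−0.440)·m_A, so m_A = 1780.9/0.5044 = 3530.8 t/h.
W = 3530.8 + 1383.3 = 4914.1 t/h.
ethane fraction in W = 1383.3/4914.1 = 0.281.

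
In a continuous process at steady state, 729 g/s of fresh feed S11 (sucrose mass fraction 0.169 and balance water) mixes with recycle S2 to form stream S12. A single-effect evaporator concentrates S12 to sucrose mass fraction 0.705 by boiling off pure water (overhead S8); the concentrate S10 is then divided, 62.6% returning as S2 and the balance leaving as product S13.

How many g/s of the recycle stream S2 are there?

292.5 g/s

Overall sucrose balance (none leaves overhead): sucrose in fresh feed = sucrose in product, i.e. 729×0.169 = (1−0.626)·S10·0.705.
S10 = 123.2/(0.705×0.374) = 467.25 g/s.
Recycle S2 = 0.626×467.25 = 292.5 g/s.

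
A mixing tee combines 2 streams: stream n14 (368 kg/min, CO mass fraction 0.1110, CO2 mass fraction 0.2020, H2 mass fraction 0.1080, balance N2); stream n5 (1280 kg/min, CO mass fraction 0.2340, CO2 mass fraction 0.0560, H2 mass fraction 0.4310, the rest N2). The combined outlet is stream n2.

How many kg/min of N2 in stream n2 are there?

570.2 kg/min

N2 out = N2 in = 368×0.579 + 1280×0.279 = 570.19 kg/min.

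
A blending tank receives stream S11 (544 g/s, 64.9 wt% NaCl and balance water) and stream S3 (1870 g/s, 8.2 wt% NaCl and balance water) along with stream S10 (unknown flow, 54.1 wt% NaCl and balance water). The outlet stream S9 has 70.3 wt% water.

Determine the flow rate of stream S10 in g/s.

Let S10 be the unknown flow. Total out = 2414 + S10.
water balance: 1907.6 + 0.459·S10 = 0.703·(2414 + S10)
(0.459 − 0.703)·S10 = 0.703×2414 − 1907.6 = -210.56
S10 = -210.56 / -0.244 = 862.96 g/s

863 g/s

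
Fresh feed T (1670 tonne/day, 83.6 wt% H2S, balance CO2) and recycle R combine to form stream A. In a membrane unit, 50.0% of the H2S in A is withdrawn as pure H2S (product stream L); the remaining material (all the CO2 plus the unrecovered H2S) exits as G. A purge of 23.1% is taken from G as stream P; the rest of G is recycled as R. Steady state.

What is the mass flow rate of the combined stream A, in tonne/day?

CO2 enters only via T and leaves only via the purge: 1670×0.164 = 0.231×(CO2 in G), and the membrane unit passes all CO2, so CO2 in A = CO2 in G = 1185.6 tonne/day.
H2S in A: m_A = 1670×0.836 + (1−0.231)·(1−0.500)·m_A, so m_A = 1396.1/0.6155 = 2268.3 tonne/day.
A = 2268.3 + 1185.6 = 3453.9 tonne/day.

3454 tonne/day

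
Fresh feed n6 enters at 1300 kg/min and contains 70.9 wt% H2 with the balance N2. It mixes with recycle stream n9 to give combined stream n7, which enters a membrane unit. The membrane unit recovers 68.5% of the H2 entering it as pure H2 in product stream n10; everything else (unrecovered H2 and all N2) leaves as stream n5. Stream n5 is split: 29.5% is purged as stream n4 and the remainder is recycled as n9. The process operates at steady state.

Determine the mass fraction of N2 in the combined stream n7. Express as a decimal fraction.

0.520

N2 enters only via n6 and leaves only via the purge: 1300×0.291 = 0.295×(N2 in n5), and the membrane unit passes all N2, so N2 in n7 = N2 in n5 = 1282.4 kg/min.
H2 in n7: m_A = 1300×0.709 + (1−0.295)·(1−0.685)·m_A, so m_A = 921.7/0.7779 = 1184.8 kg/min.
n7 = 1184.8 + 1282.4 = 2467.2 kg/min.
N2 fraction in n7 = 1282.4/2467.2 = 0.520.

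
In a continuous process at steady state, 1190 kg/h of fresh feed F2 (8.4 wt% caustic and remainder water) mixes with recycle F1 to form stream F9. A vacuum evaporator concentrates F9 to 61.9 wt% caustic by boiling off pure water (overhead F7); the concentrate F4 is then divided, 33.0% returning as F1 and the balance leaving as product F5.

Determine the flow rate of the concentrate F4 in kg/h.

241 kg/h

Overall caustic balance (none leaves overhead): caustic in fresh feed = caustic in product, i.e. 1190×0.084 = (1−0.330)·F4·0.619.
F4 = 99.96/(0.619×0.670) = 241.02 kg/h.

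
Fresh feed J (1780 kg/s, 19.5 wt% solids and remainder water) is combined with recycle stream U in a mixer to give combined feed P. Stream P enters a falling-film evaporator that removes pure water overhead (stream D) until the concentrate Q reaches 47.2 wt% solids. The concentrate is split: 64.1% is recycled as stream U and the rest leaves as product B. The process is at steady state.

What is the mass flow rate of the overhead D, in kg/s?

Overall solids balance (none leaves overhead): solids in fresh feed = solids in product, i.e. 1780×0.195 = (1−0.641)·Q·0.472.
Q = 347.1/(0.472×0.359) = 2048.4 kg/s.
Recycle U = 0.641×2048.4 = 1313 kg/s.
Combined feed P = 1780 + 1313 = 3093 kg/s.
Overhead D = P − Q = 3093 − 2048.4 = 1044.6 kg/s.

1045 kg/s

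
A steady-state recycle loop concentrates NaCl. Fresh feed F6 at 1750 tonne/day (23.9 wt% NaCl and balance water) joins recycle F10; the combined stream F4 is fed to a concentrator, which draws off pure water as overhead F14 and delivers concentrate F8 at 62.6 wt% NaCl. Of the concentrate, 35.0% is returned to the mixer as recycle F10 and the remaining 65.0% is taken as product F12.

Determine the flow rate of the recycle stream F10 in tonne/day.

359.8 tonne/day

Overall NaCl balance (none leaves overhead): NaCl in fresh feed = NaCl in product, i.e. 1750×0.239 = (1−0.350)·F8·0.626.
F8 = 418.25/(0.626×0.650) = 1027.9 tonne/day.
Recycle F10 = 0.350×1027.9 = 359.76 tonne/day.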